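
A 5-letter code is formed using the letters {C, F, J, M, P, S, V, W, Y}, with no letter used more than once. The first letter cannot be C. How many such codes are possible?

13440

The first letter has 9−1 = 8 choices (anything except C).
The remaining 4 letters are filled from the other 8 symbols without repetition: 8 × 7 × 6 × 5 = 1680.
Total: 8 × 1680 = 13440.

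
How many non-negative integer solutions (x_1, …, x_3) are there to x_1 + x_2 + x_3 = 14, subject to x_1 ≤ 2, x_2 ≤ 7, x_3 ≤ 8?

Ignoring the caps, the number of non-negative solutions to x_1+…+x_3 = 14 is C(16,2) = 120.
Subtract solutions that violate a single cap (substitute x_i' = x_i − (cap_i+1)): x_1 ≥ 3 gives C(13,2) = 78; x_2 ≥ 8 gives C(8,2) = 28; x_3 ≥ 9 gives C(7,2) = 21. Together 127.
Add back pairs where two caps are both exceeded: 10 + 6 + 0 = 16.
By inclusion–exclusion the count is 120 − 127 + 16 = 9.

9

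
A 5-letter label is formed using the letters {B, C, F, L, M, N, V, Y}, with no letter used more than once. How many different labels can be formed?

This is a permutation of 5 out of 8: P(8,5) = 8!/3!.
That product is 8 × 7 × 6 × 5 × 4 = 6720.

6720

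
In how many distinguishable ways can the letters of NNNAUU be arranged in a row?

The 6 letters of NNNAUU have repeats: N appearing 3 times and U appearing twice.
The number of distinct arrangements is 6!/(3!·2!) = 720/12 = 60.

60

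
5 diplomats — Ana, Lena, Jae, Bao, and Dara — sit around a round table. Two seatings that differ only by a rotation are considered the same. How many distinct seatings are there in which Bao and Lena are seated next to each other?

12

Glue Bao and Lena into a block (2 internal orders). Seating 4 units around a circle gives (3)! arrangements.
So 2 × (3)! = 2 × 6 = 12.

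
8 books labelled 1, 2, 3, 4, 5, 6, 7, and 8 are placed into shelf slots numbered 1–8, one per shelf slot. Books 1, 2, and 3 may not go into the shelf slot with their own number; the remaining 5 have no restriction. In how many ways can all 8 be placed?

27240

Let Aᵢ (for i ∈ {1, 2, 3}) be the placements that put book i in its forbidden shelf slot. Any j of these fix j positions, leaving (8−j)! ways to fill the rest, and there are C(3,j) ways to pick which j.
By inclusion–exclusion, the number of valid placements is Σ_{j=0}^{3} (−1)^j C(3,j)·(8−j)!.
Computing: 40320 − 15120 + 2160 − 120 = 27240.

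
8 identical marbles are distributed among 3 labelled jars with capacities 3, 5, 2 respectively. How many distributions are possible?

6

Without the upper bounds there are C(10,2) = 45 ways to split 8 among 3 jars.
Subtract solutions that violate a single cap (substitute x_i' = x_i − (cap_i+1)): x_1 ≥ 4 gives C(6,2) = 15; x_2 ≥ 6 gives C(4,2) = 6; x_3 ≥ 3 gives C(7,2) = 21. Together 42.
Add back pairs where two caps are both exceeded: 0 + 3 + 0 = 3.
By inclusion–exclusion the count is 45 − 42 + 3 = 6.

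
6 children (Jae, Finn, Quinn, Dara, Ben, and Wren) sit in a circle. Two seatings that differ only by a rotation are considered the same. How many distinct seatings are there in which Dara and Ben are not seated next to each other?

Without the restriction there are (5)! = 120 seatings.
Those with Dara next to Ben: fuse the pair into one unit and seat 5 units around a circle — 2·(4)! = 48.
Subtracting, 120 − 48 = 72.

72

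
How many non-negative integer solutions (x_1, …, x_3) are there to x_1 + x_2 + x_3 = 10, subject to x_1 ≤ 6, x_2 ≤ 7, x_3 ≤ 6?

40

Without the upper bounds there are C(12,2) = 66 ways to split 10 among 3 variables.
Subtract solutions that violate a single cap (substitute x_i' = x_i − (cap_i+1)): x_1 ≥ 7 gives C(5,2) = 10; x_2 ≥ 8 gives C(4,2) = 6; x_3 ≥ 7 gives C(5,2) = 10. Together 26.
No two caps can be exceeded simultaneously, so the pair terms are all 0.
By inclusion–exclusion the count is 66 − 26 + 0 = 40.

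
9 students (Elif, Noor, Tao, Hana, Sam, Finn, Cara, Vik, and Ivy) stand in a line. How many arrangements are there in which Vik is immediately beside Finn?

Place the 7 others and the Vik-Finn pair as 8 objects in a line; the pair has 2 internal arrangements.
That gives 2 × 8! = 2 × 40320 = 80640.

80640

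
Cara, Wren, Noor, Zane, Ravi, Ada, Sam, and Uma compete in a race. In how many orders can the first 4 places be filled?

This is an ordered selection of 4 from 8: P(8,4).
That gives 8 × 7 × 6 × 5 = 1680.

1680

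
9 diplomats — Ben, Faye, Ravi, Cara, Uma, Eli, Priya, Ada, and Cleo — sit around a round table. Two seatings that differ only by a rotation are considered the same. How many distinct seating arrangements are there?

40320

Fix one person's seat to break rotational symmetry; the remaining 8 people can be arranged in (8)! = 40320 ways.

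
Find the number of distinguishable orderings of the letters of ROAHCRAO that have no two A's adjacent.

There are 8!/(2!·2!·2!) = 5040 arrangements of ROAHCRAO in total.
If the two A's are adjacent, glue them into one block, leaving 7 items to arrange: (7)!/(2!·2!) = 1260 ways.
Subtracting, 5040 − 1260 = 3780 arrangements keep the A's apart.

3780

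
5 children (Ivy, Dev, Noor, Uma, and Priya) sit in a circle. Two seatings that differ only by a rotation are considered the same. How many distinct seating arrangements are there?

Around a circle, 5 distinct people have 5!/5 = (4)! = 24 rotationally distinct seatings.

24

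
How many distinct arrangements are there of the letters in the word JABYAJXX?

5040

The 8 letters of JABYAJXX have repeats: A appearing twice, J appearing twice, and X appearing twice.
The number of distinct arrangements is 8!/(2!·2!·2!) = 40320/8 = 5040.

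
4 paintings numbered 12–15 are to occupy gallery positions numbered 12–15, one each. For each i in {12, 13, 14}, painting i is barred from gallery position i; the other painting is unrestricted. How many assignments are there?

Let Aᵢ (for i ∈ {12, 13, 14}) be the placements that put painting i in its forbidden gallery position. Any j of these fix j positions, leaving (4−j)! ways to fill the rest, and there are C(3,j) ways to pick which j.
By inclusion–exclusion, the number of valid placements is Σ_{j=0}^{3} (−1)^j C(3,j)·(4−j)!.
Computing: 24 − 18 + 6 − 1 = 11.

11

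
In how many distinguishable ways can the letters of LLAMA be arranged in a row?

The 5 letters of LLAMA have repeats: A appearing twice and L appearing twice.
So there are 5! / (2!·2!) = 30 distinguishable arrangements.

30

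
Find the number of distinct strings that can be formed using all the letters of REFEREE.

The 7 letters of REFEREE have repeats: E appearing 4 times and R appearing twice.
The number of distinct arrangements is 7!/(4!·2!) = 5040/48 = 105.

105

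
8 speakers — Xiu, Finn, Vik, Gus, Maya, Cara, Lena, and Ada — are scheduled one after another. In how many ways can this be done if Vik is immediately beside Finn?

10080

Treat {Vik, Finn} as a single unit. There are 7 units to order, and the pair itself can be ordered 2 ways.
So the count is 2·(7)! = 10080.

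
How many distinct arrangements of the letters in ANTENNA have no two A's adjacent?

Total arrangements of ANTENNA: 7!/(3!·2!) = 420.
If the two A's are adjacent, glue them into one block, leaving 6 items to arrange: (6)!/(3!) = 120 ways.
Subtracting, 420 − 120 = 300 arrangements keep the A's apart.

300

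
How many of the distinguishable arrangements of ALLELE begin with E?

With the first slot taken by E, it remains to arrange the other 5 letters (ALLLE).
Those 5 letters have L appearing 3 times, giving (5)!/(3!) = 20.

20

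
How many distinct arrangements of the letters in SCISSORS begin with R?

210

With the first slot taken by R, it remains to arrange the other 7 letters (SCISSOS).
Those 7 letters have S appearing 4 times, giving (7)!/(4!) = 210.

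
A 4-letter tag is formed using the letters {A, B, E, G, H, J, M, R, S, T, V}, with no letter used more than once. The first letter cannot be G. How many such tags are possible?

7200

The first letter has 11−1 = 10 choices (anything except G).
The remaining 3 letters are filled from the other 10 symbols without repetition: 10 × 9 × 8 = 720.
Total: 10 × 720 = 7200.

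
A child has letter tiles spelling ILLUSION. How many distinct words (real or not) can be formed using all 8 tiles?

10080

Letter multiplicities in ILLUSION: I×2, L×2, N×1, O×1, S×1, U×1.
Dividing 8! = 40320 by 2!·2! = 4 for the repeated letters gives 10080.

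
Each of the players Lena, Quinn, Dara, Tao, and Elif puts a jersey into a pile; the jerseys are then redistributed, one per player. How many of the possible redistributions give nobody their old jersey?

44

This is the derangement count D_5: permutations of 5 items with no fixed point.
By inclusion–exclusion this is Σ_{j=0}^{5} (−1)^j C(5,j)·(5−j)!.
Computing: 120 − 120 + 60 − 20 + 5 − 1 = 44.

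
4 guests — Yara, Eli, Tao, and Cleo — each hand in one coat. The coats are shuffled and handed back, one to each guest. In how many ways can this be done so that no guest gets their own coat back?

9

This is the derangement count D_4: permutations of 4 items with no fixed point.
By inclusion–exclusion this is Σ_{j=0}^{4} (−1)^j C(4,j)·(4−j)!.
Computing: 24 − 24 + 12 − 4 + 1 = 9.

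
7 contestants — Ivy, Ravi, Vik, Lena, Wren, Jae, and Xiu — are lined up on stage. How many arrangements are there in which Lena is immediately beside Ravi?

Glue Lena and Ravi into one block (2 internal orders), leaving 6 units to arrange in a row.
That gives 2 × 6! = 2 × 720 = 1440.

1440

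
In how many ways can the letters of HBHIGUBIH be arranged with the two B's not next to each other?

There are 9!/(3!·2!·2!) = 15120 arrangements of HBHIGUBIH in total.
Arrangements with the B's together: treat BB as one letter, giving (8)!/(3!·2!) = 3360.
Hence 15120 − 3360 = 11760.

11760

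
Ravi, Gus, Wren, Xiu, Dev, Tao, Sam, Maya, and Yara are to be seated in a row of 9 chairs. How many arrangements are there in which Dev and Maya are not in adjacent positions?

282240

Of the 9! = 362880 arrangements, those with Dev and Maya adjacent number 2 × 8! = 80640 (treat the pair as a block with 2 internal orders).
So 362880 − 80640 = 282240 arrangements keep them apart.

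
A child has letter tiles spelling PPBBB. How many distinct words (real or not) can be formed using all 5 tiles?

The 5 letters of PPBBB have repeats: B appearing 3 times and P appearing twice.
The number of distinct arrangements is 5!/(3!·2!) = 120/12 = 10.

10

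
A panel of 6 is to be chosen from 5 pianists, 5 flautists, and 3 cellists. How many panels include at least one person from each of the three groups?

Unrestricted: C(13,6) = 1716 ways to pick any 6 of the 13.
Selections missing a whole group: no pianists → C(8,6) = 28; no flautists → C(8,6) = 28; no cellists → C(10,6) = 210.
Add back selections omitting two groups (i.e. drawn from a single group): C(5,6) + C(5,6) + C(3,6) = 0.
By inclusion–exclusion: 1716 − 266 + 0 = 1450.

1450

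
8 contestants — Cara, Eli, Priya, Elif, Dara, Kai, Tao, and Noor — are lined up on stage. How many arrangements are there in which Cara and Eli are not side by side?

30240

Of the 8! = 40320 arrangements, those with Cara and Eli adjacent number 2 × 7! = 10080 (treat the pair as a block with 2 internal orders).
So 40320 − 10080 = 30240 arrangements keep them apart.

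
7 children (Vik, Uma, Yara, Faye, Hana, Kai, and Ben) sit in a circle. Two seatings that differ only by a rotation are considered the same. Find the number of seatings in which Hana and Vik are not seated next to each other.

All circular seatings of 7 people number (6)! = 720.
Seatings with Hana beside Vik: treat them as a block with 2 internal orders, giving 2 × (5)! = 240.
Subtracting, 720 − 240 = 480.

480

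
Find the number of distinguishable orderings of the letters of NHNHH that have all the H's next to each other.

Treat the 3 copies of H as a single block. The multiset to arrange is then {HHH, N, N}, 3 items in all.
That gives (3)!/(2!) = 3 arrangements.

3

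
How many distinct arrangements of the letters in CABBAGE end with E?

180

Fix E in the last position and arrange the remaining 6 letters.
Those 6 letters have A appearing twice and B appearing twice, giving (6)!/(2!·2!) = 180.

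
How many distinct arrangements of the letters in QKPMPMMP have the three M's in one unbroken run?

Treat the 3 copies of M as a single block. The multiset to arrange is then {MMM, K, P, P, P, Q}, 6 items in all.
That gives (6)!/(3!) = 120 arrangements.

120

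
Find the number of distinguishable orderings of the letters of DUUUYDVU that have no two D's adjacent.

There are 8!/(4!·2!) = 840 arrangements of DUUUYDVU in total.
If the two D's are adjacent, glue them into one block, leaving 7 items to arrange: (7)!/(4!) = 210 ways.
Subtracting, 840 − 210 = 630 arrangements keep the D's apart.

630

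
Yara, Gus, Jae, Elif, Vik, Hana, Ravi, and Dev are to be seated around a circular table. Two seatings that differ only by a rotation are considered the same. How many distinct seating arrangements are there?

Seat Yara anywhere (absorbing the rotational symmetry), then permute the other 7: (7)! = 5040.

5040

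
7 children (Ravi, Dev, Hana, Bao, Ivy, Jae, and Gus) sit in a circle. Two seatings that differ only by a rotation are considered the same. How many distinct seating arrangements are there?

720

Seat Ravi anywhere (absorbing the rotational symmetry), then permute the other 6: (6)! = 720.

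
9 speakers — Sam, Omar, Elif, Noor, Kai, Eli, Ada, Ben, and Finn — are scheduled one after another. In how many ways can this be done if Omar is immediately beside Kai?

Treat {Omar, Kai} as a single unit. There are 8 units to order, and the pair itself can be ordered 2 ways.
That gives 2 × 8! = 2 × 40320 = 80640.

80640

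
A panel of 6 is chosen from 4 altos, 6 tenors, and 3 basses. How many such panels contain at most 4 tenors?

Split by how many tenors are chosen (0 through 4).
Sum: C(6,0)·C(7,6) + C(6,1)·C(7,5) + C(6,2)·C(7,4) + C(6,3)·C(7,3) + C(6,4)·C(7,2) = 7 + 126 + 525 + 700 + 315 = 1673.

1673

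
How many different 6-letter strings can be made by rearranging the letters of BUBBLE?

BUBBLE has 6 letters with B appearing 3 times.
Dividing 6! = 720 by 3! = 6 for the repeated letters gives 120.

120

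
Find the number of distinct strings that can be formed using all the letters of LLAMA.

Letter multiplicities in LLAMA: A×2, L×2, M×1.
So there are 5! / (2!·2!) = 30 distinguishable arrangements.

30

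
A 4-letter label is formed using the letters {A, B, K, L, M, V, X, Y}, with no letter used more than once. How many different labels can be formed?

Choose and order 4 of the 8 symbols: the first letter has 8 options, the next 7, then 6, 5.
That product is 8 × 7 × 6 × 5 = 1680.

1680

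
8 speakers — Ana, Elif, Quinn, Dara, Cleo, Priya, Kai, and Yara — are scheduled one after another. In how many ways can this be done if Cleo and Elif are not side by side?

There are 8! = 40320 arrangements in all. If Cleo and Elif are adjacent, merging them into one block gives 2·(7)! = 10080 arrangements.
So 40320 − 10080 = 30240 arrangements keep them apart.

30240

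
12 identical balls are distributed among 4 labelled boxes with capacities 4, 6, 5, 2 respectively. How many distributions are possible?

45

By stars and bars, unrestricted non-negative solutions to x_1+…+x_4 = 12 number C(12+3,3) = 455.
Subtract solutions that violate a single cap (substitute x_i' = x_i − (cap_i+1)): x_1 ≥ 5 gives C(10,3) = 120; x_2 ≥ 7 gives C(8,3) = 56; x_3 ≥ 6 gives C(9,3) = 84; x_4 ≥ 3 gives C(12,3) = 220. Together 480.
Add back pairs where two caps are both exceeded: 1 + 4 + 35 + 0 + 10 + 20 = 70.
By inclusion–exclusion the count is 455 − 480 + 70 = 45.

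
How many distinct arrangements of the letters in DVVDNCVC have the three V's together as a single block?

Treat the 3 copies of V as a single block. The multiset to arrange is then {VVV, C, C, D, D, N}, 6 items in all.
That gives (6)!/(2!·2!) = 180 arrangements.

180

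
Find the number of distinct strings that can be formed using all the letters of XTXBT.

30

Letter multiplicities in XTXBT: B×1, T×2, X×2.
Dividing 5! = 120 by 2!·2! = 4 for the repeated letters gives 30.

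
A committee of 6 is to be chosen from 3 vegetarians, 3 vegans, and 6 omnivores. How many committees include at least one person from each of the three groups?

Total 6-person selections from all 12: C(12,6) = 924.
Subtract selections that omit an entire group: no vegetarians → C(9,6) = 84; no vegans → C(9,6) = 84; no omnivores → C(6,6) = 1.
Add back selections omitting two groups (i.e. drawn from a single group): C(3,6) + C(3,6) + C(6,6) = 1.
By inclusion–exclusion: 924 − 169 + 1 = 756.

756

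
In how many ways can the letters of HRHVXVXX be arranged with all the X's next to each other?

180

Treat the 3 copies of X as a single block. The multiset to arrange is then {XXX, H, H, R, V, V}, 6 items in all.
That gives (6)!/(2!·2!) = 180 arrangements.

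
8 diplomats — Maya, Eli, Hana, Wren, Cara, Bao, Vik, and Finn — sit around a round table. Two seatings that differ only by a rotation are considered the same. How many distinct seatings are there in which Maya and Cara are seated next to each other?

1440

Treat {Maya, Cara} as one unit (2 internal orders) and seat the resulting 7 units around the table: (6)! circular arrangements.
So 2 × (6)! = 2 × 720 = 1440.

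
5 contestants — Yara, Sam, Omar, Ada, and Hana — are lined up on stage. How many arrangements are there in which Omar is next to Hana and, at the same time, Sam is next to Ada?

24

Treat {Omar,Hana} as one block (2 orders) and {Sam,Ada} as another (2 orders).
That leaves 3 units to arrange: 2 × 2 × 3! = 4 × 6 = 24.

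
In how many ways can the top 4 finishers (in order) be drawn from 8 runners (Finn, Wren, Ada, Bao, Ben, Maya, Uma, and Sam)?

This is an ordered selection of 4 from 8: P(8,4).
That gives 8 × 7 × 6 × 5 = 1680.

1680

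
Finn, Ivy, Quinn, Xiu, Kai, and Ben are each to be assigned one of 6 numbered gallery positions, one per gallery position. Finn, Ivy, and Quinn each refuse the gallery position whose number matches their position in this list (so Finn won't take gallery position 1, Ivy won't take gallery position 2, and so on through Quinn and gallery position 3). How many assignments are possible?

Let Aᵢ (for i ∈ {1, 2, 3}) be the placements that put person i in their forbidden gallery position. Any j of these fix j positions, leaving (6−j)! ways to fill the rest, and there are C(3,j) ways to pick which j.
By inclusion–exclusion, the number of valid placements is Σ_{j=0}^{3} (−1)^j C(3,j)·(6−j)!.
Computing: 720 − 360 + 72 − 6 = 426.

426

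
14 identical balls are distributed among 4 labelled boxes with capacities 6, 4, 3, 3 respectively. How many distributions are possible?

10

Ignoring the caps, the number of non-negative solutions to x_1+…+x_4 = 14 is C(17,3) = 680.
Subtract solutions that violate a single cap (substitute x_i' = x_i − (cap_i+1)): x_1 ≥ 7 gives C(10,3) = 120; x_2 ≥ 5 gives C(12,3) = 220; x_3 ≥ 4 gives C(13,3) = 286; x_4 ≥ 4 gives C(13,3) = 286. Together 912.
Add back pairs where two caps are both exceeded: 10 + 20 + 20 + 56 + 56 + 84 = 246.
Subtract triples: 0 + 0 + 0 + 4 = 4.
By inclusion–exclusion the count is 680 − 912 + 246 − 4 = 10.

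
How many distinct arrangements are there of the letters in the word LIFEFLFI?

1680

Letter multiplicities in LIFEFLFI: E×1, F×3, I×2, L×2.
The number of distinct arrangements is 8!/(3!·2!·2!) = 40320/24 = 1680.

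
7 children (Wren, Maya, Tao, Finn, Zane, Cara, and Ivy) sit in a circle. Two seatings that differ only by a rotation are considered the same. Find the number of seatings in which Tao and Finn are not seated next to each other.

All circular seatings of 7 people number (6)! = 720.
Those with Tao next to Finn: fuse the pair into one unit and seat 6 units around a circle — 2·(5)! = 240.
Subtracting, 720 − 240 = 480.

480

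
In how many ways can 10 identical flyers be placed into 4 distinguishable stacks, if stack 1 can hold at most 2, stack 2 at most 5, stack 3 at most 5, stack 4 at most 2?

Ignoring the caps, the number of non-negative solutions to x_1+…+x_4 = 10 is C(13,3) = 286.
Subtract solutions that violate a single cap (substitute x_i' = x_i − (cap_i+1)): x_1 ≥ 3 gives C(10,3) = 120; x_2 ≥ 6 gives C(7,3) = 35; x_3 ≥ 6 gives C(7,3) = 35; x_4 ≥ 3 gives C(10,3) = 120. Together 310.
Add back pairs where two caps are both exceeded: 4 + 4 + 35 + 0 + 4 + 4 = 51.
By inclusion–exclusion the count is 286 − 310 + 51 = 27.

27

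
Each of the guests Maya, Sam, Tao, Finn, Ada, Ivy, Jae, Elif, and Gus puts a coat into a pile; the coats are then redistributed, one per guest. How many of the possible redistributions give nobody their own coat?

Let Aᵢ be the assignments in which guest i gets their own coat. We want the size of the complement of A₁∪…∪A_9.
By inclusion–exclusion this is Σ_{j=0}^{9} (−1)^j C(9,j)·(9−j)!.
Computing: 362880 − 362880 + 181440 − 60480 + 15120 − 3024 + 504 − 72 + 9 − 1 = 133496.

133496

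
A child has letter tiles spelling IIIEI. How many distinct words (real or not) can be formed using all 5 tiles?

5

The 5 letters of IIIEI have repeats: I appearing 4 times.
The number of distinct arrangements is 5!/(4!) = 120/24 = 5.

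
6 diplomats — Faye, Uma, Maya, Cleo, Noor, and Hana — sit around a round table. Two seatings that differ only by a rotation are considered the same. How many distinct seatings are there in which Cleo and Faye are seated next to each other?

48

Treat {Cleo, Faye} as one unit (2 internal orders) and seat the resulting 5 units around the table: (4)! circular arrangements.
So 2 × (4)! = 2 × 24 = 48.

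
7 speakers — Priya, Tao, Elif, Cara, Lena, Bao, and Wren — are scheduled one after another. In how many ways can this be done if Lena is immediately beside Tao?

1440

Treat {Lena, Tao} as a single unit. There are 6 units to order, and the pair itself can be ordered 2 ways.
So the count is 2·(6)! = 1440.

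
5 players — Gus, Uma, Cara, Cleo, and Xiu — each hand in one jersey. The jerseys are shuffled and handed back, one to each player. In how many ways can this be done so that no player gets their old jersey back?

This is the derangement count D_5: permutations of 5 items with no fixed point.
By inclusion–exclusion this is Σ_{j=0}^{5} (−1)^j C(5,j)·(5−j)!.
Computing: 120 − 120 + 60 − 20 + 5 − 1 = 44.

44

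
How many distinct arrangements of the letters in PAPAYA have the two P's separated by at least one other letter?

Total arrangements of PAPAYA: 6!/(3!·2!) = 60.
If the two P's are adjacent, glue them into one block, leaving 5 items to arrange: (5)!/(3!) = 20 ways.
Subtracting, 60 − 20 = 40 arrangements keep the P's apart.

40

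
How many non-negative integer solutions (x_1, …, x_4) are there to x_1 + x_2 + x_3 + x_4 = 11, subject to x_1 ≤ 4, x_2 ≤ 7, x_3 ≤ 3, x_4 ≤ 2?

41

By stars and bars, unrestricted non-negative solutions to x_1+…+x_4 = 11 number C(11+3,3) = 364.
Subtract solutions that violate a single cap (substitute x_i' = x_i − (cap_i+1)): x_1 ≥ 5 gives C(9,3) = 84; x_2 ≥ 8 gives C(6,3) = 20; x_3 ≥ 4 gives C(10,3) = 120; x_4 ≥ 3 gives C(11,3) = 165. Together 389.
Add back pairs where two caps are both exceeded: 0 + 10 + 20 + 0 + 1 + 35 = 66.
By inclusion–exclusion the count is 364 − 389 + 66 = 41.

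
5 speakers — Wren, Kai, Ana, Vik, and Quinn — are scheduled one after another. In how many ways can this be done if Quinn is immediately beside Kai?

48

Glue Quinn and Kai into one block (2 internal orders), leaving 4 units to arrange in a row.
That gives 2 × 4! = 2 × 24 = 48.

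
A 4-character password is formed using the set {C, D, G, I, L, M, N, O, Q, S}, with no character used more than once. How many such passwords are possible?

5040

This is a permutation of 4 out of 10: P(10,4) = 10!/6!.
That product is 10 × 9 × 8 × 7 = 5040.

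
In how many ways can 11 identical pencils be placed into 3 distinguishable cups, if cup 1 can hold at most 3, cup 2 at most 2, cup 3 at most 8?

Ignoring the caps, the number of non-negative solutions to x_1+…+x_3 = 11 is C(13,2) = 78.
Subtract solutions that violate a single cap (substitute x_i' = x_i − (cap_i+1)): x_1 ≥ 4 gives C(9,2) = 36; x_2 ≥ 3 gives C(10,2) = 45; x_3 ≥ 9 gives C(4,2) = 6. Together 87.
Add back pairs where two caps are both exceeded: 15 + 0 + 0 = 15.
By inclusion–exclusion the count is 78 − 87 + 15 = 6.

6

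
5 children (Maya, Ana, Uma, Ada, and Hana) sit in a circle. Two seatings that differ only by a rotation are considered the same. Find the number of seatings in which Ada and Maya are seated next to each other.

Treat {Ada, Maya} as one unit (2 internal orders) and seat the resulting 4 units around the table: (3)! circular arrangements.
So 2 × (3)! = 2 × 6 = 12.

12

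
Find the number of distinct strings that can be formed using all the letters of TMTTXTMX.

420

Letter multiplicities in TMTTXTMX: M×2, T×4, X×2.
The number of distinct arrangements is 8!/(4!·2!·2!) = 40320/96 = 420.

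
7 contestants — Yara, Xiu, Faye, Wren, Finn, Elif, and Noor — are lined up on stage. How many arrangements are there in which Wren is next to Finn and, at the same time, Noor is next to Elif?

Treat {Wren,Finn} as one block (2 orders) and {Noor,Elif} as another (2 orders).
That leaves 5 units to arrange: 2 × 2 × 5! = 4 × 120 = 480.

480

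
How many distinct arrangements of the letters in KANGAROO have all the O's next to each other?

2520

Treat the 2 copies of O as a single block. The multiset to arrange is then {OO, A, A, G, K, N, R}, 7 items in all.
That gives (7)!/(2!) = 2520 arrangements.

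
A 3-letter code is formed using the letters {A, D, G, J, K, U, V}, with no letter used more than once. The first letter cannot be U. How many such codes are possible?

The first letter has 7−1 = 6 choices (anything except U).
The remaining 2 letters are filled from the other 6 symbols without repetition: 6 × 5 = 30.
Total: 6 × 30 = 180.

180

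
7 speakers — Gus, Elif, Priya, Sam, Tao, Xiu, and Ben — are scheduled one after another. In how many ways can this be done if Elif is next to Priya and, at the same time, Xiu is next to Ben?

480

Treat {Elif,Priya} as one block (2 orders) and {Xiu,Ben} as another (2 orders).
That leaves 5 units to arrange: 2 × 2 × 5! = 4 × 120 = 480.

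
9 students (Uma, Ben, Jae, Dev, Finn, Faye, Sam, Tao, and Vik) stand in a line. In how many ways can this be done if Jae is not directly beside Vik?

282240

Of the 9! = 362880 arrangements, those with Jae and Vik adjacent number 2 × 8! = 80640 (treat the pair as a block with 2 internal orders).
Complementary counting: 362880 − 80640 = 282240.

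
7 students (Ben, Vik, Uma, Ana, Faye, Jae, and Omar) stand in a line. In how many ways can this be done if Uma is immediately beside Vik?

1440

Glue Uma and Vik into one block (2 internal orders), leaving 6 units to arrange in a row.
So the count is 2·(6)! = 1440.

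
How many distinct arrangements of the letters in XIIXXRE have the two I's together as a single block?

Treat the 2 copies of I as a single block. The multiset to arrange is then {II, E, R, X, X, X}, 6 items in all.
That gives (6)!/(3!) = 120 arrangements.

120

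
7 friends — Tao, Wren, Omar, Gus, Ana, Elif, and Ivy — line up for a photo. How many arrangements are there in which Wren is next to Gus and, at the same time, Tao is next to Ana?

Treat {Wren,Gus} as one block (2 orders) and {Tao,Ana} as another (2 orders).
That leaves 5 units to arrange: 2 × 2 × 5! = 4 × 120 = 480.

480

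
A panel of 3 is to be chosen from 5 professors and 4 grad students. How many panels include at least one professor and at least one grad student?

Unrestricted: C(9,3) = 84 ways to pick any 3 of the 9.
Subtract selections that omit an entire group: no professors → C(4,3) = 4; no grad students → C(5,3) = 10.
Both groups omitted at once is impossible, so 84 − 14 = 70.

70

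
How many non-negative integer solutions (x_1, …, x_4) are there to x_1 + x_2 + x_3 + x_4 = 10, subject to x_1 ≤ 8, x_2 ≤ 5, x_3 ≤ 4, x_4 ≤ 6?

171

Without the upper bounds there are C(13,3) = 286 ways to split 10 among 4 variables.
Subtract solutions that violate a single cap (substitute x_i' = x_i − (cap_i+1)): x_1 ≥ 9 gives C(4,3) = 4; x_2 ≥ 6 gives C(7,3) = 35; x_3 ≥ 5 gives C(8,3) = 56; x_4 ≥ 7 gives C(6,3) = 20. Together 115.
No two caps can be exceeded simultaneously, so the pair terms are all 0.
By inclusion–exclusion the count is 286 − 115 + 0 = 171.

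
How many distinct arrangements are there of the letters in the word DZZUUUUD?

420

The 8 letters of DZZUUUUD have repeats: D appearing twice, U appearing 4 times, and Z appearing twice.
So there are 8! / (4!·2!·2!) = 420 distinguishable arrangements.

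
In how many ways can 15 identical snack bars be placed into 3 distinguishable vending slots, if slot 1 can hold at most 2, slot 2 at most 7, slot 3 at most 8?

Ignoring the caps, the number of non-negative solutions to x_1+…+x_3 = 15 is C(17,2) = 136.
Subtract solutions that violate a single cap (substitute x_i' = x_i − (cap_i+1)): x_1 ≥ 3 gives C(14,2) = 91; x_2 ≥ 8 gives C(9,2) = 36; x_3 ≥ 9 gives C(8,2) = 28. Together 155.
Add back pairs where two caps are both exceeded: 15 + 10 + 0 = 25.
By inclusion–exclusion the count is 136 − 155 + 25 = 6.

6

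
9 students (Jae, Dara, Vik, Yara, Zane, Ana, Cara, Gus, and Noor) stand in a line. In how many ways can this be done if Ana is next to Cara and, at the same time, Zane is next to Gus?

20160

Treat {Ana,Cara} as one block (2 orders) and {Zane,Gus} as another (2 orders).
That leaves 7 units to arrange: 2 × 2 × 7! = 4 × 5040 = 20160.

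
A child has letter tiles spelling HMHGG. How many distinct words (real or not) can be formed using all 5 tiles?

Letter multiplicities in HMHGG: G×2, H×2, M×1.
The number of distinct arrangements is 5!/(2!·2!) = 120/4 = 30.

30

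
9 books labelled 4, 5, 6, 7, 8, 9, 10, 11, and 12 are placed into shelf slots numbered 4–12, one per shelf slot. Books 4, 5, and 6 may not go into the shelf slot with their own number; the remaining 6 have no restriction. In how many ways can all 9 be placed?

256320

Let Aᵢ (for i ∈ {4, 5, 6}) be the placements that put book i in its forbidden shelf slot. Any j of these fix j positions, leaving (9−j)! ways to fill the rest, and there are C(3,j) ways to pick which j.
By inclusion–exclusion, the number of valid placements is Σ_{j=0}^{3} (−1)^j C(3,j)·(9−j)!.
Computing: 362880 − 120960 + 15120 − 720 = 256320.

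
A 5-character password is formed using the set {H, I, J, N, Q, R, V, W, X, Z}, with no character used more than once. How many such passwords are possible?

Choose and order 5 of the 10 symbols: the first character has 10 options, the next 9, and so on down to 6.
That product is 10 × 9 × 8 × 7 × 6 = 30240.

30240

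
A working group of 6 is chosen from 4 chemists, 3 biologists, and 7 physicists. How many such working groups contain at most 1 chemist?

1218

Split by how many chemists are chosen (0 through 1).
Sum: C(4,0)·C(10,6) + C(4,1)·C(10,5) = 210 + 1008 = 1218.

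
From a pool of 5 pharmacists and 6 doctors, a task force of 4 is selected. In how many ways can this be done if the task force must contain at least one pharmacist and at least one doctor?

Total 4-person selections from all 11: C(11,4) = 330.
Subtract selections that omit an entire group: no pharmacists → C(6,4) = 15; no doctors → C(5,4) = 5.
Both groups omitted at once is impossible, so 330 − 20 = 310.

310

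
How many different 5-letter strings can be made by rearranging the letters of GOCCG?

Letter multiplicities in GOCCG: C×2, G×2, O×1.
The number of distinct arrangements is 5!/(2!·2!) = 120/4 = 30.

30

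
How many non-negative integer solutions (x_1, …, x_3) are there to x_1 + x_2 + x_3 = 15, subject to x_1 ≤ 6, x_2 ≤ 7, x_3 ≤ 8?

Without the upper bounds there are C(17,2) = 136 ways to split 15 among 3 variables.
Subtract solutions that violate a single cap (substitute x_i' = x_i − (cap_i+1)): x_1 ≥ 7 gives C(10,2) = 45; x_2 ≥ 8 gives C(9,2) = 36; x_3 ≥ 9 gives C(8,2) = 28. Together 109.
Add back pairs where two caps are both exceeded: 1 + 0 + 0 = 1.
By inclusion–exclusion the count is 136 − 109 + 1 = 28.

28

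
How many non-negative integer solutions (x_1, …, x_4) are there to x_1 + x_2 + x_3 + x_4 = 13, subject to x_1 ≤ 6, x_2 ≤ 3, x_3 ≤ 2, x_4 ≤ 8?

Without the upper bounds there are C(16,3) = 560 ways to split 13 among 4 variables.
Subtract solutions that violate a single cap (substitute x_i' = x_i − (cap_i+1)): x_1 ≥ 7 gives C(9,3) = 84; x_2 ≥ 4 gives C(12,3) = 220; x_3 ≥ 3 gives C(13,3) = 286; x_4 ≥ 9 gives C(7,3) = 35. Together 625.
Add back pairs where two caps are both exceeded: 10 + 20 + 0 + 84 + 1 + 4 = 119.
By inclusion–exclusion the count is 560 − 625 + 119 = 54.

54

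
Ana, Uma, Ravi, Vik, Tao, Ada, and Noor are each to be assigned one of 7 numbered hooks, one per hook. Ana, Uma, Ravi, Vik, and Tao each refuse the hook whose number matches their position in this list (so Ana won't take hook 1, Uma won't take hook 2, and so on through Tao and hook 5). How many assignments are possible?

2428

Let Aᵢ (for 1 ≤ i ≤ 5) be the placements that put person i in their forbidden hook. Any j of these fix j positions, leaving (7−j)! ways to fill the rest, and there are C(5,j) ways to pick which j.
By inclusion–exclusion, the number of valid placements is Σ_{j=0}^{5} (−1)^j C(5,j)·(7−j)!.
Computing: 5040 − 3600 + 1200 − 240 + 30 − 2 = 2428.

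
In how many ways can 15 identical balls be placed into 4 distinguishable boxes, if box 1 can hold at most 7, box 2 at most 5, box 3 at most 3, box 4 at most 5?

Without the upper bounds there are C(18,3) = 816 ways to split 15 among 4 boxes.
Subtract solutions that violate a single cap (substitute x_i' = x_i − (cap_i+1)): x_1 ≥ 8 gives C(10,3) = 120; x_2 ≥ 6 gives C(12,3) = 220; x_3 ≥ 4 gives C(14,3) = 364; x_4 ≥ 6 gives C(12,3) = 220. Together 924.
Add back pairs where two caps are both exceeded: 4 + 20 + 4 + 56 + 20 + 56 = 160.
By inclusion–exclusion the count is 816 − 924 + 160 = 52.

52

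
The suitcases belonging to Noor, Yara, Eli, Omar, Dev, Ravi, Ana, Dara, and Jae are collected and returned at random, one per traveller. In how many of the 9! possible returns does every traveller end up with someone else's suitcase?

Let Aᵢ be the assignments in which traveller i gets their own suitcase. We want the size of the complement of A₁∪…∪A_9.
By inclusion–exclusion this is Σ_{j=0}^{9} (−1)^j C(9,j)·(9−j)!.
Computing: 362880 − 362880 + 181440 − 60480 + 15120 − 3024 + 504 − 72 + 9 − 1 = 133496.

133496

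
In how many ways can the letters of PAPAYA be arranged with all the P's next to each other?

20

Treat the 2 copies of P as a single block. The multiset to arrange is then {PP, A, A, A, Y}, 5 items in all.
That gives (5)!/(3!) = 20 arrangements.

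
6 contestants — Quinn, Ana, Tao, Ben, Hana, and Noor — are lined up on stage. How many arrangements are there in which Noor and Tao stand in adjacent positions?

240

Treat {Noor, Tao} as a single unit. There are 5 units to order, and the pair itself can be ordered 2 ways.
That gives 2 × 5! = 2 × 120 = 240.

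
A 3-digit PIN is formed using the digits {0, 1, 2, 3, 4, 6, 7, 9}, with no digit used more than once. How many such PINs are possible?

Choose and order 3 of the 8 symbols: the first digit has 8 options, the next 7, then 6.
That product is 8 × 7 × 6 = 336.

336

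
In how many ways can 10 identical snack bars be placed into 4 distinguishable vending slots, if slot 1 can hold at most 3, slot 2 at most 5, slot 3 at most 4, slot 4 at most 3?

47

Without the upper bounds there are C(13,3) = 286 ways to split 10 among 4 vending slots.
Subtract solutions that violate a single cap (substitute x_i' = x_i − (cap_i+1)): x_1 ≥ 4 gives C(9,3) = 84; x_2 ≥ 6 gives C(7,3) = 35; x_3 ≥ 5 gives C(8,3) = 56; x_4 ≥ 4 gives C(9,3) = 84. Together 259.
Add back pairs where two caps are both exceeded: 1 + 4 + 10 + 0 + 1 + 4 = 20.
By inclusion–exclusion the count is 286 − 259 + 20 = 47.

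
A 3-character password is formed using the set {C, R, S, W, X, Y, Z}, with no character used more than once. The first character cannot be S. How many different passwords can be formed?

180

The first character has 7−1 = 6 choices (anything except S).
The remaining 2 characters are filled from the other 6 symbols without repetition: 6 × 5 = 30.
Total: 6 × 30 = 180.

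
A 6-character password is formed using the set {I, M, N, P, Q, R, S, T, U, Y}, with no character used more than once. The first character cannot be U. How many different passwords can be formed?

The first character has 10−1 = 9 choices (anything except U).
The remaining 5 characters are filled from the other 9 symbols without repetition: 9 × 8 × 7 × 6 × 5 = 15120.
Total: 9 × 15120 = 136080.

136080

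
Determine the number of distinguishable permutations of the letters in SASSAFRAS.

2520

SASSAFRAS has 9 letters with A appearing 3 times and S appearing 4 times.
Dividing 9! = 362880 by 4!·3! = 144 for the repeated letters gives 2520.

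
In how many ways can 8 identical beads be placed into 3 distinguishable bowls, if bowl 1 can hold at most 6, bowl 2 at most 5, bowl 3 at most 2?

15

By stars and bars, unrestricted non-negative solutions to x_1+…+x_3 = 8 number C(8+2,2) = 45.
Subtract solutions that violate a single cap (substitute x_i' = x_i − (cap_i+1)): x_1 ≥ 7 gives C(3,2) = 3; x_2 ≥ 6 gives C(4,2) = 6; x_3 ≥ 3 gives C(7,2) = 21. Together 30.
No two caps can be exceeded simultaneously, so the pair terms are all 0.
By inclusion–exclusion the count is 45 − 30 + 0 = 15.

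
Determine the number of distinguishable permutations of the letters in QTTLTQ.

Letter multiplicities in QTTLTQ: L×1, Q×2, T×3.
So there are 6! / (3!·2!) = 60 distinguishable arrangements.

60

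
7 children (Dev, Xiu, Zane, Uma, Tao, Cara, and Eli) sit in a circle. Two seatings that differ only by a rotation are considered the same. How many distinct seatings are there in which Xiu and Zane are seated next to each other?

240

Glue Xiu and Zane into a block (2 internal orders). Seating 6 units around a circle gives (5)! arrangements.
So 2 × (5)! = 2 × 120 = 240.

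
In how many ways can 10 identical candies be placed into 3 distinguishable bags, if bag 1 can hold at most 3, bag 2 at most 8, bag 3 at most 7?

29

By stars and bars, unrestricted non-negative solutions to x_1+…+x_3 = 10 number C(10+2,2) = 66.
Subtract solutions that violate a single cap (substitute x_i' = x_i − (cap_i+1)): x_1 ≥ 4 gives C(8,2) = 28; x_2 ≥ 9 gives C(3,2) = 3; x_3 ≥ 8 gives C(4,2) = 6. Together 37.
No two caps can be exceeded simultaneously, so the pair terms are all 0.
By inclusion–exclusion the count is 66 − 37 + 0 = 29.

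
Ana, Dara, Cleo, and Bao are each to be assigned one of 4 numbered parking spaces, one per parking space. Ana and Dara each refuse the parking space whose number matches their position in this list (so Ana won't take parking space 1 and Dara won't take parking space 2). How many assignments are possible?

14

Let Aᵢ (for i ∈ {1, 2}) be the placements that put person i in their forbidden parking space. Any j of these fix j positions, leaving (4−j)! ways to fill the rest, and there are C(2,j) ways to pick which j.
By inclusion–exclusion, the number of valid placements is Σ_{j=0}^{2} (−1)^j C(2,j)·(4−j)!.
Computing: 24 − 12 + 2 = 14.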